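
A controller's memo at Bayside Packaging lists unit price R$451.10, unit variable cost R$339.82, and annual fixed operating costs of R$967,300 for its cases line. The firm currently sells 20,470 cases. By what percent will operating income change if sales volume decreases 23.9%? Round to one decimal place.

Contribution at this volume is 20,470 × R$111.28 = R$2,277,901.60.
EBIT = R$2,277,901.60 − R$967,300 = R$1,310,601.60.
Degree of operating leverage = R$2,277,901.60 / R$1,310,601.60 = 1.7381.
%ΔEBIT = DOL × %ΔSales = 1.7381 × -23.9% = -41.5%.

-41.5%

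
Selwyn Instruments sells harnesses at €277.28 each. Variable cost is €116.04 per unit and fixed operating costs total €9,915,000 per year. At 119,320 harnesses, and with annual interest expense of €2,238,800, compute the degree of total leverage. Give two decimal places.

2.72

Contribution at this volume is 119,320 × €161.24 = €19,239,156.80.
Operating income = contribution − fixed costs = €19,239,156.80 − €9,915,000 = €9,324,156.80. Interest = €2,238,800.00, so EBIT − I = €7,085,356.80.
DCL = contribution ÷ (EBIT − I) = €19,239,156.80 ÷ €7,085,356.80 = 2.7153.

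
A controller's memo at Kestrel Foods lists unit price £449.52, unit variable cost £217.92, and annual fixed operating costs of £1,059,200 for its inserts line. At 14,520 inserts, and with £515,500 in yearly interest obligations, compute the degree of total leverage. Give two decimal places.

1.88

At 14,520 units, contribution = 14,520 × £231.60 = £3,362,832.00.
EBIT = £3,362,832.00 − £1,059,200 = £2,303,632.00. Interest = £515,500.00, so EBIT − I = £1,788,132.00.
Degree of total leverage = total CM / (EBIT − interest) = £3,362,832.00 / £1,788,132.00 = 1.8806.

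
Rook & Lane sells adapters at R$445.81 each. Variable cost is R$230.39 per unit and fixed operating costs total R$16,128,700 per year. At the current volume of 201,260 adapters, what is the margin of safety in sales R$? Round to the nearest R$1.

Each unit contributes R$445.81 − R$230.39 = R$215.42. Break-even units = R$16,128,700 ÷ R$215.42 = 74,870.95; break-even revenue = 74,870.95 × R$445.81 = R$33,378,218.12.
Current sales = 201,260 × R$445.81 = R$89,723,720.60.
Margin of safety = R$89,723,720.60 − R$33,378,218.12 = R$56,345,502.

R$56,345,502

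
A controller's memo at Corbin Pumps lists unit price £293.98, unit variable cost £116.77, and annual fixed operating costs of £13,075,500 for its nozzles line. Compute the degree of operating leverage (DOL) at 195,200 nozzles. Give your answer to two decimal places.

At 195,200 units, contribution = 195,200 × £177.21 = £34,591,392.00.
Operating income = contribution − fixed costs = £34,591,392.00 − £13,075,500 = £21,515,892.00.
Degree of operating leverage = £34,591,392.00 / £21,515,892.00 = 1.6077.

1.61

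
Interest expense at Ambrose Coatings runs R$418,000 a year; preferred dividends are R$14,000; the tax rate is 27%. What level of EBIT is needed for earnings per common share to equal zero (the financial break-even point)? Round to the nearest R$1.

R$437,178

Grossing the preferred dividend up to pre-tax terms: R$14,000 / (1 − 0.27) = R$19,178.08.
Financial break-even EBIT = interest + D_p ÷ (1 − t) = R$418,000 + R$19,178.08 = R$437,178.08.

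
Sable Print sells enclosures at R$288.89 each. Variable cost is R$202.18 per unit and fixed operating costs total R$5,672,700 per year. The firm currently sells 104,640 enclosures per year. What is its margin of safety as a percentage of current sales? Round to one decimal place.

Unit CM = price − variable cost = R$288.89 − R$202.18 = R$86.71. Break-even units = R$5,672,700 ÷ R$86.71 = 65,421.52; break-even revenue = 65,421.52 × R$288.89 = R$18,899,622.92.
Actual sales revenue = 104,640 × R$288.89 = R$30,229,449.60.
Margin of safety = (R$30,229,449.60 − R$18,899,622.92) ÷ R$30,229,449.60 = 37.5%.

37.5%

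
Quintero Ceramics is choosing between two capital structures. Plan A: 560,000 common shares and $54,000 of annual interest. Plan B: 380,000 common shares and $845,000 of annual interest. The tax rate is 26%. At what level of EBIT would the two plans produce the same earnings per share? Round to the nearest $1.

At indifference, (EBIT − 54,000)(1 − t)/560,000 = (EBIT − 845,000)(1 − t)/380,000.
The (1 − t) factor cancels: (EBIT − 54,000) × 380,000 = (EBIT − 845,000) × 560,000.
EBIT × (560,000 − 380,000) = 845,000 × 560,000 − 54,000 × 380,000 = 452,680,000,000, so EBIT = 452,680,000,000 ÷ 180,000 = 2,514,888.89.

$2,514,889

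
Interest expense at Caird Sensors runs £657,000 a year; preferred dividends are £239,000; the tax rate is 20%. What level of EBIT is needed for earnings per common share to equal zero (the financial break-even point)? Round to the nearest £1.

£955,750

Preferred dividends are paid after tax, so their pre-tax equivalent is £239,000 ÷ (1 − 0.20) = £298,750.00.
Financial break-even EBIT = interest + D_p ÷ (1 − t) = £657,000 + £298,750.00 = £955,750.00.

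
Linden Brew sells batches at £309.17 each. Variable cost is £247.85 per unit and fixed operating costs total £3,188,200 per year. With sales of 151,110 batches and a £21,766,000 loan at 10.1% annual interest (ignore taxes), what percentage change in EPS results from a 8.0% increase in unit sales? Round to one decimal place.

At 151,110 units, contribution = 151,110 × £61.32 = £9,266,065.20.
Operating income = contribution − fixed costs = £9,266,065.20 − £3,188,200 = £6,077,865.20.
After interest of £2,198,366.00, pre-tax earnings = £3,879,499.20.
Degree of combined leverage = contribution ÷ (EBIT − I) = £9,266,065.20 ÷ £3,879,499.20 = 2.3885.
EPS therefore changes by 2.3885 × (+8.0%) = +19.1%.

+19.1%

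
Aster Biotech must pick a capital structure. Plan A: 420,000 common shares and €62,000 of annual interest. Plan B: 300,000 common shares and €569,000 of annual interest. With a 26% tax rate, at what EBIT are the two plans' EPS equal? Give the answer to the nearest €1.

€1,836,500

Set EPS_A = EPS_B: (EBIT − €62,000)(1 − 0.26) ÷ 420,000 = (EBIT − €569,000)(1 − 0.26) ÷ 300,000.
The (1 − t) factor cancels: (EBIT − 62,000) × 300,000 = (EBIT − 569,000) × 420,000.
Solving, EBIT = (569,000·420,000 − 62,000·300,000) / (420,000 − 300,000) = 220,380,000,000 / 120,000 = 1,836,500.00.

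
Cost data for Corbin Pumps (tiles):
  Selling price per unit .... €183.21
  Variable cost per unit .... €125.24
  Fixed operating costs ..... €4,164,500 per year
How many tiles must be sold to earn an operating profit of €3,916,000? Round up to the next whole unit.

Each unit contributes €183.21 − €125.24 = €57.97.
Required volume = (fixed costs + target profit) ÷ CM = (€4,164,500 + €3,916,000) ÷ €57.97 = 139,391.06, so 139,392 tiles.

139,392 tiles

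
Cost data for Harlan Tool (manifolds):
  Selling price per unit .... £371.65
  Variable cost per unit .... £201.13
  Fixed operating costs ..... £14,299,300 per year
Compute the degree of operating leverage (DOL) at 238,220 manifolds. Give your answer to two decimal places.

1.54

Contribution at this volume is 238,220 × £170.52 = £40,621,274.40.
Subtracting fixed costs: EBIT = £40,621,274.40 − £14,299,300 = £26,321,974.40.
So DOL = total CM / EBIT = £40,621,274.40 / £26,321,974.40 = 1.5432.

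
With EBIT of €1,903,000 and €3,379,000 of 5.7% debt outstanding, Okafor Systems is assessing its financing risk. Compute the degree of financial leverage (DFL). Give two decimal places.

Annual interest charges come to €192,603.00.
DFL = EBIT ÷ (EBIT − I) = €1,903,000 ÷ (€1,903,000 − €192,603.00) = €1,903,000 ÷ €1,710,397.00 = 1.1126.

1.11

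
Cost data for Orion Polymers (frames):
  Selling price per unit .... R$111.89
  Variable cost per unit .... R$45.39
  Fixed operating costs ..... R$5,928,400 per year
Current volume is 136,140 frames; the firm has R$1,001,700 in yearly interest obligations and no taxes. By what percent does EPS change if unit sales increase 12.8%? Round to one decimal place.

Contribution at this volume is 136,140 × R$66.50 = R$9,053,310.00.
EBIT = R$9,053,310.00 − R$5,928,400 = R$3,124,910.00.
Interest = R$1,001,700.00, so EBIT − I = R$2,123,210.00.
Degree of combined leverage = contribution ÷ (EBIT − I) = R$9,053,310.00 ÷ R$2,123,210.00 = 4.2640.
EPS therefore changes by 4.2640 × (+12.8%) = +54.6%.

+54.6%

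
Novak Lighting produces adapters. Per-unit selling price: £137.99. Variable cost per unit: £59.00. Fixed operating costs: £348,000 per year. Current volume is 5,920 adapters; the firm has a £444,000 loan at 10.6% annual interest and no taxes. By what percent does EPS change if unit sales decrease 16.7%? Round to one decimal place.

Contribution at this volume is 5,920 × £78.99 = £467,620.80.
Operating income = contribution − fixed costs = £467,620.80 − £348,000 = £119,620.80.
Interest = £47,064.00, so EBIT − I = £72,556.80.
DCL = total CM / (EBIT − I) = £467,620.80 / £72,556.80 = 6.4449.
EPS therefore changes by 6.4449 × (-16.7%) = -107.6%.

-107.6%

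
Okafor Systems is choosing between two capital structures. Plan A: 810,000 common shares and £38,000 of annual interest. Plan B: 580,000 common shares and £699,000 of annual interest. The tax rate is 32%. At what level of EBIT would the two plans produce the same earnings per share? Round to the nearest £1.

At indifference, (EBIT − 38,000)(1 − t)/810,000 = (EBIT − 699,000)(1 − t)/580,000.
Cancelling (1 − t) and cross-multiplying: 580,000·(EBIT − 38,000) = 810,000·(EBIT − 699,000).
EBIT × (810,000 − 580,000) = 699,000 × 810,000 − 38,000 × 580,000 = 544,150,000,000, so EBIT = 544,150,000,000 ÷ 230,000 = 2,365,869.57.

£2,365,870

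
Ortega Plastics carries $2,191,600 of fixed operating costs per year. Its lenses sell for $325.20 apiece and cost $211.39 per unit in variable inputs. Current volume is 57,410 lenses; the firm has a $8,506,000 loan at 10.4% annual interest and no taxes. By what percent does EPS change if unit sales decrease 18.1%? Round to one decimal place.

At 57,410 units, contribution = 57,410 × $113.81 = $6,533,832.10.
Operating income = contribution − fixed costs = $6,533,832.10 − $2,191,600 = $4,342,232.10.
After interest of $884,624.00, pre-tax earnings = $3,457,608.10.
Degree of combined leverage = contribution ÷ (EBIT − I) = $6,533,832.10 ÷ $3,457,608.10 = 1.8897.
EPS therefore changes by 1.8897 × (-18.1%) = -34.2%.

-34.2%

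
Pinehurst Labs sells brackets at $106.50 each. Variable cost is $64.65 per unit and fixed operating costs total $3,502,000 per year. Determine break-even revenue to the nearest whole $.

Contribution margin per unit = $106.50 − $64.65 = $41.85, a CM ratio of $41.85 ÷ $106.50 = 0.3930.
Break-even revenue = fixed costs × price ÷ CM = $3,502,000 × $106.50 ÷ $41.85 = $8,911,900.

$8,911,900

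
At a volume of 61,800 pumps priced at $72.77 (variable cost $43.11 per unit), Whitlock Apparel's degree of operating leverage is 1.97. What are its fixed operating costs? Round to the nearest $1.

Total contribution margin = 61,800 × $29.66 = $1,832,988.00.
Since DOL = CM ÷ EBIT, EBIT = $1,832,988.00 ÷ 1.97 = $930,450.76.
And FC = contribution − EBIT = $1,832,988.00 − $930,450.76 = $902,537.

$902,537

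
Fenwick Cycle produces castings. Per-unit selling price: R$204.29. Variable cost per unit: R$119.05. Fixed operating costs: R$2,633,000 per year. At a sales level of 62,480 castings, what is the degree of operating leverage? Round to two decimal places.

1.98

Contribution at this volume is 62,480 × R$85.24 = R$5,325,795.20.
Subtracting fixed costs: EBIT = R$5,325,795.20 − R$2,633,000 = R$2,692,795.20.
DOL = contribution ÷ EBIT = R$5,325,795.20 ÷ R$2,692,795.20 = 1.9778.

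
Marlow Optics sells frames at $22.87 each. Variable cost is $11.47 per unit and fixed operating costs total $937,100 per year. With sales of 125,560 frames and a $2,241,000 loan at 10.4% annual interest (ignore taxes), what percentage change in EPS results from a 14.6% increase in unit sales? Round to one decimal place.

+80.0%

At 125,560 units, contribution = 125,560 × $11.40 = $1,431,384.00.
Subtracting fixed costs: EBIT = $1,431,384.00 − $937,100 = $494,284.00.
Interest = $233,064.00, so EBIT − I = $261,220.00.
Degree of combined leverage = contribution ÷ (EBIT − I) = $1,431,384.00 ÷ $261,220.00 = 5.4796.
EPS therefore changes by 5.4796 × (+14.6%) = +80.0%.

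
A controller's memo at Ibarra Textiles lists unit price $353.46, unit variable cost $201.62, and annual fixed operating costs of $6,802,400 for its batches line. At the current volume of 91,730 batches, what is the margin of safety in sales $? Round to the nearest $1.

$16,587,952

Unit CM = price − variable cost = $353.46 − $201.62 = $151.84. Break-even units = $6,802,400 ÷ $151.84 = 44,799.79; break-even revenue = 44,799.79 × $353.46 = $15,834,933.51.
Actual sales revenue = 91,730 × $353.46 = $32,422,885.80.
Margin of safety = $32,422,885.80 − $15,834,933.51 = $16,587,952.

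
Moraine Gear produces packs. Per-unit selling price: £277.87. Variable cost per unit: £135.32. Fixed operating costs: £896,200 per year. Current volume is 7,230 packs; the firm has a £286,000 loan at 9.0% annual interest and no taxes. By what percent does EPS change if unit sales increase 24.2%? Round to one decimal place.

+229.5%

Contribution at this volume is 7,230 × £142.55 = £1,030,636.50.
Operating income = contribution − fixed costs = £1,030,636.50 − £896,200 = £134,436.50.
After interest of £25,740.00, pre-tax earnings = £108,696.50.
DCL = total CM / (EBIT − I) = £1,030,636.50 / £108,696.50 = 9.4818.
EPS therefore changes by 9.4818 × (+24.2%) = +229.5%.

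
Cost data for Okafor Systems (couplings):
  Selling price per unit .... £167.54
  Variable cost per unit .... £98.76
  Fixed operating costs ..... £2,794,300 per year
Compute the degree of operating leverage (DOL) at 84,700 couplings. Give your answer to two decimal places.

1.92

Total contribution margin = 84,700 × £68.78 = £5,825,666.00.
Operating income = contribution − fixed costs = £5,825,666.00 − £2,794,300 = £3,031,366.00.
Degree of operating leverage = £5,825,666.00 / £3,031,366.00 = 1.9218.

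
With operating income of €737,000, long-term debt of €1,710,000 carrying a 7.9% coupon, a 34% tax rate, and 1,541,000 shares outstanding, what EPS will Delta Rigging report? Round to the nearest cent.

Pre-tax income = €737,000 − €135,090.00 = €601,910.00.
Net income = €601,910.00 × (1 − 0.34) = €397,260.60.
Per share: €397,260.60 / 1,541,000 shares = €0.26.

€0.26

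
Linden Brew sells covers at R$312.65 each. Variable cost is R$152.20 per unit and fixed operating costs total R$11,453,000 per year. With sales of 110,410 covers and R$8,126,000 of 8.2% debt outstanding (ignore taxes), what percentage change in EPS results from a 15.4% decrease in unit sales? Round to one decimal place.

Total contribution margin = 110,410 × R$160.45 = R$17,715,284.50.
Subtracting fixed costs: EBIT = R$17,715,284.50 − R$11,453,000 = R$6,262,284.50.
After interest of R$666,332.00, pre-tax earnings = R$5,595,952.50.
DCL = total CM / (EBIT − I) = R$17,715,284.50 / R$5,595,952.50 = 3.1657.
%ΔEPS = DCL × %ΔSales = 3.1657 × -15.4% = -48.8%.

-48.8%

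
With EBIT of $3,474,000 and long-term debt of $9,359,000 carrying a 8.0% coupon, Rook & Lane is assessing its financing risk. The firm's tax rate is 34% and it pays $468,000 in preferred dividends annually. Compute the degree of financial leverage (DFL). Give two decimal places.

Interest = $748,720.00.
Pre-tax preferred-dividend burden = $468,000 ÷ (1 − 0.34) = $709,090.91.
DFL = EBIT ÷ [EBIT − I − D_p/(1−t)] = $3,474,000 ÷ [$3,474,000 − $748,720.00 − $709,090.91] = $3,474,000 ÷ $2,016,189.09 = 1.7231.

1.72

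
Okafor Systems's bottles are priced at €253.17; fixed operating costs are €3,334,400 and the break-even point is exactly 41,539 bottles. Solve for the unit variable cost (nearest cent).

Contribution per unit must be FC / Q = €3,334,400 / 41,539 = €80.2716.
Variable cost per unit = €253.17 − €80.2716 = €172.90.

€172.90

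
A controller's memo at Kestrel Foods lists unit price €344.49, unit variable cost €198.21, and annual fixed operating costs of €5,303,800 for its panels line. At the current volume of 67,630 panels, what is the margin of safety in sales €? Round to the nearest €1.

€10,807,388

Unit CM = price − variable cost = €344.49 − €198.21 = €146.28. Break-even units = €5,303,800 ÷ €146.28 = 36,257.86; break-even revenue = 36,257.86 × €344.49 = €12,490,470.75.
Actual sales revenue = 67,630 × €344.49 = €23,297,858.70.
Margin of safety = €23,297,858.70 − €12,490,470.75 = €10,807,388.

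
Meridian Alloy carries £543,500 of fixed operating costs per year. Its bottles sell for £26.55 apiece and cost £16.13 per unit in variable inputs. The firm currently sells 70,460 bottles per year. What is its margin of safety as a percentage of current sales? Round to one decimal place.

26.0%

Each unit contributes £26.55 − £16.13 = £10.42. Break-even units = £543,500 ÷ £10.42 = 52,159.31; break-even revenue = 52,159.31 × £26.55 = £1,384,829.65.
Actual sales revenue = 70,460 × £26.55 = £1,870,713.00.
Margin of safety = (£1,870,713.00 − £1,384,829.65) ÷ £1,870,713.00 = 26.0%.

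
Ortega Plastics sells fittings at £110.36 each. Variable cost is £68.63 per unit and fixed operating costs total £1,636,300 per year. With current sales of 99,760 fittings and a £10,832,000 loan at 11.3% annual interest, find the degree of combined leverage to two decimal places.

At 99,760 units, contribution = 99,760 × £41.73 = £4,162,984.80.
Operating income = contribution − fixed costs = £4,162,984.80 − £1,636,300 = £2,526,684.80. Interest = £1,224,016.00.
DOL = £4,162,984.80 ÷ £2,526,684.80 = 1.6476; DFL = £2,526,684.80 ÷ £1,302,668.80 = 1.9396.
Combined leverage = 1.6476 × 1.9396 = 3.1957.

3.20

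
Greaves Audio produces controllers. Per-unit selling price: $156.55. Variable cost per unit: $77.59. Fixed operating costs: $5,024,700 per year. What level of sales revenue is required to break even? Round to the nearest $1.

Contribution margin per unit = $156.55 − $77.59 = $78.96, a CM ratio of $78.96 ÷ $156.55 = 0.5044.
Break-even sales = FC ÷ CM ratio = $5,024,700 × $156.55 / $78.96 = $9,962,219.

$9,962,219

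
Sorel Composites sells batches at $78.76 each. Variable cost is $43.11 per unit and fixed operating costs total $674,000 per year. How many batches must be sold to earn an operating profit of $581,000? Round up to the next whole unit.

Each unit contributes $78.76 − $43.11 = $35.65.
Required volume = (fixed costs + target profit) ÷ CM = ($674,000 + $581,000) ÷ $35.65 = 35,203.37, so 35,204 batches.

35,204 batches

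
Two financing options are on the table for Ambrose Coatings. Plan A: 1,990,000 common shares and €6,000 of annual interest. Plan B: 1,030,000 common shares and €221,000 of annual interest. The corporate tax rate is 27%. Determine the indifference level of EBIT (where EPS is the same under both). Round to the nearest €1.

Set EPS_A = EPS_B: (EBIT − €6,000)(1 − 0.27) ÷ 1,990,000 = (EBIT − €221,000)(1 − 0.27) ÷ 1,030,000.
Cancelling (1 − t) and cross-multiplying: 1,030,000·(EBIT − 6,000) = 1,990,000·(EBIT − 221,000).
Solving, EBIT = (221,000·1,990,000 − 6,000·1,030,000) / (1,990,000 − 1,030,000) = 433,610,000,000 / 960,000 = 451,677.08.

€451,677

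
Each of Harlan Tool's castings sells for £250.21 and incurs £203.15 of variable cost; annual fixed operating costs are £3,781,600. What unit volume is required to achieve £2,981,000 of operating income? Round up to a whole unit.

Unit CM = price − variable cost = £250.21 − £203.15 = £47.06.
Units = (FC + target) / CM = (£3,781,600 + £2,981,000) / £47.06 = 143,701.66, so 143,702 castings.

143,702 castings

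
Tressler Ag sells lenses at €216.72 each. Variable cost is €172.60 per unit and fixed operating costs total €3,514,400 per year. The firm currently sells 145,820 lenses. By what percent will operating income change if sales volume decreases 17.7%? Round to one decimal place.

-39.0%

Total contribution margin = 145,820 × €44.12 = €6,433,578.40.
Subtracting fixed costs: EBIT = €6,433,578.40 − €3,514,400 = €2,919,178.40.
DOL = contribution ÷ EBIT = €6,433,578.40 ÷ €2,919,178.40 = 2.2039.
%ΔEBIT = DOL × %ΔSales = 2.2039 × -17.7% = -39.0%.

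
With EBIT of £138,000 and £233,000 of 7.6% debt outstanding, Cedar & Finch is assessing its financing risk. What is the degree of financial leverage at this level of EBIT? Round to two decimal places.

1.15

Interest = £17,708.00.
Degree of financial leverage = EBIT / (EBIT − interest) = £138,000 / £120,292.00 = 1.1472.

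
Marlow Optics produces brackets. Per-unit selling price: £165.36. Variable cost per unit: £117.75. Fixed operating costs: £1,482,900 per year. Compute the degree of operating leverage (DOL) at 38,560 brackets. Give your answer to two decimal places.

5.20

Contribution at this volume is 38,560 × £47.61 = £1,835,841.60.
EBIT = £1,835,841.60 − £1,482,900 = £352,941.60.
So DOL = total CM / EBIT = £1,835,841.60 / £352,941.60 = 5.2015.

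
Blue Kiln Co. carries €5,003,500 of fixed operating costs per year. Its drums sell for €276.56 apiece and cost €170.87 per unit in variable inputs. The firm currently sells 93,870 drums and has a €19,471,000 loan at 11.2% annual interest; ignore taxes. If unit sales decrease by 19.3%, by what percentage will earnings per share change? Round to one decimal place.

Contribution at this volume is 93,870 × €105.69 = €9,921,120.30.
EBIT = €9,921,120.30 − €5,003,500 = €4,917,620.30.
After interest of €2,180,752.00, pre-tax earnings = €2,736,868.30.
DCL = total CM / (EBIT − I) = €9,921,120.30 / €2,736,868.30 = 3.6250.
%ΔEPS = DCL × %ΔSales = 3.6250 × -19.3% = -70.0%.

-70.0%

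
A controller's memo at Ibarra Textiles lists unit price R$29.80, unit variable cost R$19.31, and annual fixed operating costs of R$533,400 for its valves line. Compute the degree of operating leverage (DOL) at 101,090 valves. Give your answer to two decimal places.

2.01

Total contribution margin = 101,090 × R$10.49 = R$1,060,434.10.
Operating income = contribution − fixed costs = R$1,060,434.10 − R$533,400 = R$527,034.10.
Degree of operating leverage = R$1,060,434.10 / R$527,034.10 = 2.0121.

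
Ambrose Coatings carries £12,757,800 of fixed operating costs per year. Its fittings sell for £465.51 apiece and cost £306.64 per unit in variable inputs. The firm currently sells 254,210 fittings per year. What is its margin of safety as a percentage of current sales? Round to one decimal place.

68.4%

Each unit contributes £465.51 − £306.64 = £158.87. Break-even units = £12,757,800 ÷ £158.87 = 80,303.39; break-even revenue = 80,303.39 × £465.51 = £37,382,032.34.
Current sales = 254,210 × £465.51 = £118,337,297.10.
Margin of safety = (£118,337,297.10 − £37,382,032.34) ÷ £118,337,297.10 = 68.4%.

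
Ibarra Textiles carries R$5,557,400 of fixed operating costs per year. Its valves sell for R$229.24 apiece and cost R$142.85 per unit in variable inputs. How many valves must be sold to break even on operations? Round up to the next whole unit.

Each unit contributes R$229.24 − R$142.85 = R$86.39.
Units to break even: R$5,557,400 ÷ R$86.39 = 64,329.20, rounded up to 64,330.

64,330 valves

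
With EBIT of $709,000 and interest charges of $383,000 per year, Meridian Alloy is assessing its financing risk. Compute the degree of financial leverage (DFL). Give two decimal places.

2.17

Interest = $383,000.00.
DFL = EBIT ÷ (EBIT − I) = $709,000 ÷ ($709,000 − $383,000.00) = $709,000 ÷ $326,000.00 = 2.1748.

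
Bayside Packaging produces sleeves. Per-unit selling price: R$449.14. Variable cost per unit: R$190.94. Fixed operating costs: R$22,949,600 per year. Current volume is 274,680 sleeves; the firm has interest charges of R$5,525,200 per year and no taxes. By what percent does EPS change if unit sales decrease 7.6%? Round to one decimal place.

-12.7%

At 274,680 units, contribution = 274,680 × R$258.20 = R$70,922,376.00.
EBIT = R$70,922,376.00 − R$22,949,600 = R$47,972,776.00.
Interest = R$5,525,200.00, so EBIT − I = R$42,447,576.00.
DCL = total CM / (EBIT − I) = R$70,922,376.00 / R$42,447,576.00 = 1.6708.
%ΔEPS = DCL × %ΔSales = 1.6708 × -7.6% = -12.7%.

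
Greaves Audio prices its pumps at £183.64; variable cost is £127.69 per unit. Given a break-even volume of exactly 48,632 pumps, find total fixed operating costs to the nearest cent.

Unit CM = price − variable cost = £183.64 − £127.69 = £55.95.
Since BE = FC / CM, FC = 48,632 × £55.95 = £2,720,960.40.

£2,720,960.40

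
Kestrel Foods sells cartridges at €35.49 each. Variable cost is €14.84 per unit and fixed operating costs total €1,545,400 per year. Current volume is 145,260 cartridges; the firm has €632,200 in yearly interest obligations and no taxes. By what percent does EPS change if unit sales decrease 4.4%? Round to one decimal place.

-16.1%

At 145,260 units, contribution = 145,260 × €20.65 = €2,999,619.00.
EBIT = €2,999,619.00 − €1,545,400 = €1,454,219.00.
After interest of €632,200.00, pre-tax earnings = €822,019.00.
Degree of combined leverage = contribution ÷ (EBIT − I) = €2,999,619.00 ÷ €822,019.00 = 3.6491.
%ΔEPS = DCL × %ΔSales = 3.6491 × -4.4% = -16.1%.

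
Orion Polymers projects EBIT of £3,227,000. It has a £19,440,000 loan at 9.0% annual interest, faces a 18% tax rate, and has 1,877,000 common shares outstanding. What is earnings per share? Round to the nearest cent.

Interest = £1,749,600.00, so EBT = £3,227,000 − £1,749,600.00 = £1,477,400.00.
Net income = £1,477,400.00 × (1 − 0.18) = £1,211,468.00.
EPS = £1,211,468.00 ÷ 1,877,000 = £0.65.

£0.65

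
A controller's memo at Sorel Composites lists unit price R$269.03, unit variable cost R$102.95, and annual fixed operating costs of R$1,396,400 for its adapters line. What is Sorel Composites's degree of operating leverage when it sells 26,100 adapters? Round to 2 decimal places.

1.48

At 26,100 units, contribution = 26,100 × R$166.08 = R$4,334,688.00.
EBIT = R$4,334,688.00 − R$1,396,400 = R$2,938,288.00.
So DOL = total CM / EBIT = R$4,334,688.00 / R$2,938,288.00 = 1.4752.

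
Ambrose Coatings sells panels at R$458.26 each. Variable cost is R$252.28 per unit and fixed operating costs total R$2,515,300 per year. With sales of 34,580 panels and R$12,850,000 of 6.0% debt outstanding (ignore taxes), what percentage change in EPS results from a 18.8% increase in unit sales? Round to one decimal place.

Total contribution margin = 34,580 × R$205.98 = R$7,122,788.40.
EBIT = R$7,122,788.40 − R$2,515,300 = R$4,607,488.40.
Interest = R$771,000.00, so EBIT − I = R$3,836,488.40.
DCL = total CM / (EBIT − I) = R$7,122,788.40 / R$3,836,488.40 = 1.8566.
%ΔEPS = DCL × %ΔSales = 1.8566 × +18.8% = +34.9%.

+34.9%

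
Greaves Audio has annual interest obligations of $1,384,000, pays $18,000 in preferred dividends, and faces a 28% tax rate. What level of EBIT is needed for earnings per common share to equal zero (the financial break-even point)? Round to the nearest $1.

Preferred dividends are paid after tax, so their pre-tax equivalent is $18,000 ÷ (1 − 0.28) = $25,000.00.
Financial break-even EBIT = interest + D_p ÷ (1 − t) = $1,384,000 + $25,000.00 = $1,409,000.00.

$1,409,000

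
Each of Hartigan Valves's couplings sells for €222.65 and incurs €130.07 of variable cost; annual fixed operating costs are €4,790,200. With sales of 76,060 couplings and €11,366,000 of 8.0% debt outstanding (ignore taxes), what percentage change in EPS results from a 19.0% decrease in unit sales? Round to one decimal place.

At 76,060 units, contribution = 76,060 × €92.58 = €7,041,634.80.
Subtracting fixed costs: EBIT = €7,041,634.80 − €4,790,200 = €2,251,434.80.
After interest of €909,280.00, pre-tax earnings = €1,342,154.80.
DCL = total CM / (EBIT − I) = €7,041,634.80 / €1,342,154.80 = 5.2465.
%ΔEPS = DCL × %ΔSales = 5.2465 × -19.0% = -99.7%.

-99.7%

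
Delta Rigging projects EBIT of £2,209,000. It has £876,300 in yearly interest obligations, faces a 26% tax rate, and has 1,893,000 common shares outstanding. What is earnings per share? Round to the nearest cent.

Interest = £876,300.00, so EBT = £2,209,000 − £876,300.00 = £1,332,700.00.
Net income = £1,332,700.00 × (1 − 0.26) = £986,198.00.
EPS = £986,198.00 ÷ 1,893,000 = £0.52.

£0.52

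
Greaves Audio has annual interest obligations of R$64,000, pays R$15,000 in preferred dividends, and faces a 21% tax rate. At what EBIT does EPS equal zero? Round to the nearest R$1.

R$82,987

Grossing the preferred dividend up to pre-tax terms: R$15,000 / (1 − 0.21) = R$18,987.34.
EPS = 0 when EBIT covers interest plus the pre-tax preferred burden: R$64,000 + R$18,987.34 = R$82,987.34.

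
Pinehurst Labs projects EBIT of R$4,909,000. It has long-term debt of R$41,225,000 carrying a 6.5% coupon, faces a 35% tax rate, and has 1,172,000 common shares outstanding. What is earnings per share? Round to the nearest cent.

R$1.24

Interest = R$2,679,625.00, so EBT = R$4,909,000 − R$2,679,625.00 = R$2,229,375.00.
Net income = R$2,229,375.00 × (1 − 0.35) = R$1,449,093.75.
Per share: R$1,449,093.75 / 1,172,000 shares = R$1.24.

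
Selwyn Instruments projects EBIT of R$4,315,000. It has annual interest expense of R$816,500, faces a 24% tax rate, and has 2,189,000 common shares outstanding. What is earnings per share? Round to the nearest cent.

Interest = R$816,500.00, so EBT = R$4,315,000 − R$816,500.00 = R$3,498,500.00.
Net income = R$3,498,500.00 × (1 − 0.24) = R$2,658,860.00.
Per share: R$2,658,860.00 / 2,189,000 shares = R$1.21.

R$1.21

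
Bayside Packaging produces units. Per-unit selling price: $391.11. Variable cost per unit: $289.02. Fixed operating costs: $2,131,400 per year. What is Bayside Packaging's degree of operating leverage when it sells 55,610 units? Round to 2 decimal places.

1.60

Total contribution margin = 55,610 × $102.09 = $5,677,224.90.
Subtracting fixed costs: EBIT = $5,677,224.90 − $2,131,400 = $3,545,824.90.
DOL = contribution ÷ EBIT = $5,677,224.90 ÷ $3,545,824.90 = 1.6011.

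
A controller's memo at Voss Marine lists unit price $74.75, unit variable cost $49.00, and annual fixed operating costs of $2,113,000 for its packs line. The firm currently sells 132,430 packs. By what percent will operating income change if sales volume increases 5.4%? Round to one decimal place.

+14.2%

At 132,430 units, contribution = 132,430 × $25.75 = $3,410,072.50.
Operating income = contribution − fixed costs = $3,410,072.50 − $2,113,000 = $1,297,072.50.
DOL = contribution ÷ EBIT = $3,410,072.50 ÷ $1,297,072.50 = 2.6291.
%ΔEBIT = DOL × %ΔSales = 2.6291 × +5.4% = +14.2%.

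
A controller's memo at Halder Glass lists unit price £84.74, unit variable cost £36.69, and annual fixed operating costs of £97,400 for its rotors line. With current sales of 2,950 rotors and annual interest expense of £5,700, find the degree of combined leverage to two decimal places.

3.67

Contribution at this volume is 2,950 × £48.05 = £141,747.50.
Operating income = contribution − fixed costs = £141,747.50 − £97,400 = £44,347.50. Interest = £5,700.00, so EBIT − I = £38,647.50.
DCL = contribution ÷ (EBIT − I) = £141,747.50 ÷ £38,647.50 = 3.6677.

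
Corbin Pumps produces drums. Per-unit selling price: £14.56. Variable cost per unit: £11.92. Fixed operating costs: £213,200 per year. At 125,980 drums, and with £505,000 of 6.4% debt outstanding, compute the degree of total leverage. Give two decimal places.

3.82

Contribution at this volume is 125,980 × £2.64 = £332,587.20.
Subtracting fixed costs: EBIT = £332,587.20 − £213,200 = £119,387.20. Interest = £32,320.00.
DOL = £332,587.20 ÷ £119,387.20 = 2.7858; DFL = £119,387.20 ÷ £87,067.20 = 1.3712.
Combined leverage = 2.7858 × 1.3712 = 3.8199.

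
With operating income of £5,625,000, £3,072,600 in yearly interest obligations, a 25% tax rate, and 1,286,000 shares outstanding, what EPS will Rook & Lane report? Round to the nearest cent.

Interest = £3,072,600.00, so EBT = £5,625,000 − £3,072,600.00 = £2,552,400.00.
Net income = £2,552,400.00 × (1 − 0.25) = £1,914,300.00.
EPS = £1,914,300.00 ÷ 1,286,000 = £1.49.

£1.49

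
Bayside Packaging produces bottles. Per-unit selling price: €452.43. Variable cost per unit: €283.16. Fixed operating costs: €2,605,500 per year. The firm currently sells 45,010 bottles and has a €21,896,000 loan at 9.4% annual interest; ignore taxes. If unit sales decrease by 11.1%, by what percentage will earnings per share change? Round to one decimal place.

Contribution at this volume is 45,010 × €169.27 = €7,618,842.70.
Subtracting fixed costs: EBIT = €7,618,842.70 − €2,605,500 = €5,013,342.70.
After interest of €2,058,224.00, pre-tax earnings = €2,955,118.70.
DCL = total CM / (EBIT − I) = €7,618,842.70 / €2,955,118.70 = 2.5782.
EPS therefore changes by 2.5782 × (-11.1%) = -28.6%.

-28.6%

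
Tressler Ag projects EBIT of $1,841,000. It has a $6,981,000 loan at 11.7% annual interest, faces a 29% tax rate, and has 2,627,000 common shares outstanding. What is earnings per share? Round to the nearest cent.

Pre-tax income = $1,841,000 − $816,777.00 = $1,024,223.00.
Net income = $1,024,223.00 × (1 − 0.29) = $727,198.33.
Per share: $727,198.33 / 2,627,000 shares = $0.28.

$0.28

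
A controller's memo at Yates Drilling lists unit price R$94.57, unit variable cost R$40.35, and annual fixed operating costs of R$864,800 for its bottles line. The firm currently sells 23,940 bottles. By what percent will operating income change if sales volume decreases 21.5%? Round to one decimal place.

Contribution at this volume is 23,940 × R$54.22 = R$1,298,026.80.
Operating income = contribution − fixed costs = R$1,298,026.80 − R$864,800 = R$433,226.80.
So DOL = total CM / EBIT = R$1,298,026.80 / R$433,226.80 = 2.9962.
Operating income changes by 2.9962 × -21.5% = -64.4%.

-64.4%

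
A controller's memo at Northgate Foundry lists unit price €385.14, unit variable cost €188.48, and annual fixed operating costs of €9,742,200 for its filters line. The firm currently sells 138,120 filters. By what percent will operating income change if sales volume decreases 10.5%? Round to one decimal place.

-16.4%

Total contribution margin = 138,120 × €196.66 = €27,162,679.20.
EBIT = €27,162,679.20 − €9,742,200 = €17,420,479.20.
Degree of operating leverage = €27,162,679.20 / €17,420,479.20 = 1.5592.
So EBIT moves 1.5592 × (-10.5%) = -16.4%.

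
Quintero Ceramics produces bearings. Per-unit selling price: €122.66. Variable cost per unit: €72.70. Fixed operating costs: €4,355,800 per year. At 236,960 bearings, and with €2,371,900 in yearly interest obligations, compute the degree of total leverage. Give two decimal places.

Contribution at this volume is 236,960 × €49.96 = €11,838,521.60.
EBIT = €11,838,521.60 − €4,355,800 = €7,482,721.60. Interest = €2,371,900.00, so EBIT − I = €5,110,821.60.
Degree of total leverage = total CM / (EBIT − interest) = €11,838,521.60 / €5,110,821.60 = 2.3164.

2.32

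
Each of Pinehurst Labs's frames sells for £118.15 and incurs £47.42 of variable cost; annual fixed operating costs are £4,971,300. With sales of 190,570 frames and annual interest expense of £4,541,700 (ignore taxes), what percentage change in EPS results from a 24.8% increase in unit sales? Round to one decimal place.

+84.3%

Total contribution margin = 190,570 × £70.73 = £13,479,016.10.
EBIT = £13,479,016.10 − £4,971,300 = £8,507,716.10.
After interest of £4,541,700.00, pre-tax earnings = £3,966,016.10.
Degree of combined leverage = contribution ÷ (EBIT − I) = £13,479,016.10 ÷ £3,966,016.10 = 3.3986.
EPS therefore changes by 3.3986 × (+24.8%) = +84.3%.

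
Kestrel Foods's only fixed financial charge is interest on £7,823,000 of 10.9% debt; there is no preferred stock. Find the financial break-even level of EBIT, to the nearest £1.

Annual interest = 10.9% × £7,823,000 = £852,707.00.
Without preferred stock the financial break-even is simply EBIT = interest = £852,707.00.

£852,707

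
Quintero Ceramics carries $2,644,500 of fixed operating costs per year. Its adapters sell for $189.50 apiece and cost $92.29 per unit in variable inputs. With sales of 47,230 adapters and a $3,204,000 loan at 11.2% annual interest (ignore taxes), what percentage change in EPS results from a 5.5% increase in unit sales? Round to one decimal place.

+15.9%

Contribution at this volume is 47,230 × $97.21 = $4,591,228.30.
Operating income = contribution − fixed costs = $4,591,228.30 − $2,644,500 = $1,946,728.30.
After interest of $358,848.00, pre-tax earnings = $1,587,880.30.
Degree of combined leverage = contribution ÷ (EBIT − I) = $4,591,228.30 ÷ $1,587,880.30 = 2.8914.
EPS therefore changes by 2.8914 × (+5.5%) = +15.9%.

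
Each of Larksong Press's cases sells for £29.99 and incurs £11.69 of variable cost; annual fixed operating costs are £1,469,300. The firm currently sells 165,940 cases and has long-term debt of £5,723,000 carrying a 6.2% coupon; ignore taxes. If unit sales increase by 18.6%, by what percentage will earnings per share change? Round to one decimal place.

Total contribution margin = 165,940 × £18.30 = £3,036,702.00.
Subtracting fixed costs: EBIT = £3,036,702.00 − £1,469,300 = £1,567,402.00.
After interest of £354,826.00, pre-tax earnings = £1,212,576.00.
DCL = total CM / (EBIT − I) = £3,036,702.00 / £1,212,576.00 = 2.5043.
%ΔEPS = DCL × %ΔSales = 2.5043 × +18.6% = +46.6%.

+46.6%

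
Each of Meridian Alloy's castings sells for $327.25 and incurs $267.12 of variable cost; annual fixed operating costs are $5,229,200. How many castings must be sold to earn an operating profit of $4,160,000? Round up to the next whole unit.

156,149 castings

Contribution margin per unit = $327.25 − $267.12 = $60.13.
Units = (FC + target) / CM = ($5,229,200 + $4,160,000) / $60.13 = 156,148.35, so 156,149 castings.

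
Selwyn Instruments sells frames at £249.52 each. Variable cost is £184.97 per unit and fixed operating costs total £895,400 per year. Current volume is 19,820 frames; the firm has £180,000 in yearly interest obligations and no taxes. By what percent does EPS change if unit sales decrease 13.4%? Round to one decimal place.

Contribution at this volume is 19,820 × £64.55 = £1,279,381.00.
Operating income = contribution − fixed costs = £1,279,381.00 − £895,400 = £383,981.00.
Interest = £180,000.00, so EBIT − I = £203,981.00.
DCL = total CM / (EBIT − I) = £1,279,381.00 / £203,981.00 = 6.2721.
EPS therefore changes by 6.2721 × (-13.4%) = -84.0%.

-84.0%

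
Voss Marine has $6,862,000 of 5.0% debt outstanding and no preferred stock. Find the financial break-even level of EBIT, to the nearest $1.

Annual interest = 5.0% × $6,862,000 = $343,100.00.
Without preferred stock the financial break-even is simply EBIT = interest = $343,100.00.

$343,100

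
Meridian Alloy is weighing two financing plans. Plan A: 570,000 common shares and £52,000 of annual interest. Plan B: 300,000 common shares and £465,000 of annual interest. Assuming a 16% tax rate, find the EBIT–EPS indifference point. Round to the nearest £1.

£923,889

At indifference, (EBIT − 52,000)(1 − t)/570,000 = (EBIT − 465,000)(1 − t)/300,000.
Cancelling (1 − t) and cross-multiplying: 300,000·(EBIT − 52,000) = 570,000·(EBIT − 465,000).
EBIT × (570,000 − 300,000) = 465,000 × 570,000 − 52,000 × 300,000 = 249,450,000,000, so EBIT = 249,450,000,000 ÷ 270,000 = 923,888.89.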